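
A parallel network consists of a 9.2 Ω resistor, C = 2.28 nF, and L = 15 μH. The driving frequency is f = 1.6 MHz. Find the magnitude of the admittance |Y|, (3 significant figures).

ω = 2πf = 1.005e+07 rad/s
X_L = ωL = 151 Ω
X_C = 1/(ωC) = 43.6 Ω
Parallel: admittances add. Y = 1/R + 1/(jωL) + jωC
Y = (0.109 + j0.0163) S
|Y| = 0.110 S → |Z| = 1/|Y| = 9.10 Ω, ∠Z = −∠Y = -8.52°

110 mS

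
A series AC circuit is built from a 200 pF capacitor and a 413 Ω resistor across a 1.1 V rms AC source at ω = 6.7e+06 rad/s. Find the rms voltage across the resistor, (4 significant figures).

0.5326 V

X_C = 1/(ωC) = 746.3 Ω
Z = 413.0 − j746.3 Ω
|Z| = √(413.0² + 746.3²) = 852.9 Ω
I = V/|Z| = 1.290 mA
V_R = I·|Z_R| = 0.001290 × 413.0 = 0.5326 V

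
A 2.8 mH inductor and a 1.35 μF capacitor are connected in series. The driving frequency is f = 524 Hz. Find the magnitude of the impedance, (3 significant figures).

216 Ω

ω = 2πf = 3292 rad/s
X_L = ωL = 9.22 Ω
X_C = 1/(ωC) = 225 Ω
Net reactance X = X_L − X_C = -216 Ω
Z = − j216 Ω
|Z| = √(0² + 216²) = 216 Ω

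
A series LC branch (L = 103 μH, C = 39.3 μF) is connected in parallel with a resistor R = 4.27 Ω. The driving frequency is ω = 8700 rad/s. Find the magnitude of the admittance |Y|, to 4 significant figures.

545.7 mS

X_L = ωL = 0.8961 Ω
X_C = 1/(ωC) = 2.925 Ω
Branch 1: Z₁ = R = 4.270 Ω
Branch 2 (series LC): Z₂ = j(X_L − X_C) = −j2.029 Ω
Parallel: Z = Z₁Z₂/(Z₁+Z₂), |Z| = 1.832 Ω, ∠Z = -64.59°
|Y| = 1/|Z| = 545.7 mS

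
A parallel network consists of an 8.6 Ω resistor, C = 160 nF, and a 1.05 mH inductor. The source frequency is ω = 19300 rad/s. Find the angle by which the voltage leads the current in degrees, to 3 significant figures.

21.7°

X_L = ωL = 20.3 Ω
X_C = 1/(ωC) = 324 Ω
Parallel: admittances add. Y = 1/R + 1/(jωL) + jωC
Y = (0.116 − j0.0463) S
|Y| = 0.125 S → |Z| = 1/|Y| = 7.99 Ω, ∠Z = −∠Y = 21.7°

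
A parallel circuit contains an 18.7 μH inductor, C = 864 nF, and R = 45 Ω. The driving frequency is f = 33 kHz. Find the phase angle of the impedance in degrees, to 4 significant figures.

74.24°

ω = 2πf = 207300 rad/s
X_L = ωL = 3.877 Ω
X_C = 1/(ωC) = 5.582 Ω
Parallel: admittances add. Y = 1/R + 1/(jωL) + jωC
Y = (0.02222 − j0.07876) S
|Y| = 0.08184 S → |Z| = 1/|Y| = 12.22 Ω, ∠Z = −∠Y = 74.24°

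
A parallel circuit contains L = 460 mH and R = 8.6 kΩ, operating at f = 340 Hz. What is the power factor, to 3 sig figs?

ω = 2πf = 2136 rad/s
X_L = ωL = 983 Ω
Parallel: admittances add. Y = 1/R + 1/(jωL)
Y = (0.000116 − j0.00102) S
|Y| = 0.00102 S → |Z| = 1/|Y| = 976 Ω, ∠Z = −∠Y = 83.5°
cos φ = cos(83.5°) = 0.114

0.114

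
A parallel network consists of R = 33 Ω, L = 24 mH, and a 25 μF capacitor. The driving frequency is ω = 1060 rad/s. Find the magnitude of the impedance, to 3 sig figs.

30.4 Ω

X_L = ωL = 25.4 Ω
X_C = 1/(ωC) = 37.7 Ω
Parallel: admittances add. Y = 1/R + 1/(jωL) + jωC
Y = (0.0303 − j0.0128) S
|Y| = 0.0329 S → |Z| = 1/|Y| = 30.4 Ω, ∠Z = −∠Y = 22.9°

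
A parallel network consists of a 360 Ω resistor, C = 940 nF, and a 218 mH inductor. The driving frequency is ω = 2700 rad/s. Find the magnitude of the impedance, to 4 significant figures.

344.6 Ω

X_L = ωL = 588.6 Ω
X_C = 1/(ωC) = 394.0 Ω
Parallel: admittances add. Y = 1/R + 1/(jωL) + jωC
Y = (0.002778 + j0.0008391) S
|Y| = 0.002902 S → |Z| = 1/|Y| = 344.6 Ω, ∠Z = −∠Y = -16.81°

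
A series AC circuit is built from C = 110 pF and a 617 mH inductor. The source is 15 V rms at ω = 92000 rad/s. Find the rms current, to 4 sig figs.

356.7 μA

X_L = ωL = 56760 Ω
X_C = 1/(ωC) = 98810 Ω
Net reactance X = X_L − X_C = -42050 Ω
Z = − j42050 Ω
|Z| = √(0² + 42050²) = 42050 Ω
I = V/|Z| = 15/42050 = 356.7 μA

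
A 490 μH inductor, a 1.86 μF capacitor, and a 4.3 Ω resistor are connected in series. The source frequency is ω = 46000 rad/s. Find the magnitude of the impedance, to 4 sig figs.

X_L = ωL = 22.54 Ω
X_C = 1/(ωC) = 11.69 Ω
Net reactance X = X_L − X_C = 10.85 Ω
Z = 4.300 + j10.85 Ω
|Z| = √(4.300² + 10.85²) = 11.67 Ω

11.67 Ω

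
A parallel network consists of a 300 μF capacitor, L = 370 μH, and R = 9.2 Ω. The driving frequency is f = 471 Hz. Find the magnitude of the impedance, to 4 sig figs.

ω = 2πf = 2959 rad/s
X_L = ωL = 1.095 Ω
X_C = 1/(ωC) = 1.126 Ω
Parallel: admittances add. Y = 1/R + 1/(jωL) + jωC
Y = (0.1087 − j0.02545) S
|Y| = 0.1116 S → |Z| = 1/|Y| = 8.958 Ω, ∠Z = −∠Y = 13.18°

8.958 Ω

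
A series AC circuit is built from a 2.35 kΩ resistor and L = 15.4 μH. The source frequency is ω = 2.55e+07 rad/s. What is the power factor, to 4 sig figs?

X_L = ωL = 392.7 Ω
Z = 2350 + j392.7 Ω
|Z| = √(2350² + 392.7²) = 2383 Ω
∠Z = arctan(392.7/2350) = 9.487°
cos φ = cos(9.487°) = 0.9863

0.9863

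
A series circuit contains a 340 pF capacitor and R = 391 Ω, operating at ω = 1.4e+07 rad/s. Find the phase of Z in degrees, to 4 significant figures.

-28.25°

X_C = 1/(ωC) = 210.1 Ω
Z = 391.0 − j210.1 Ω
|Z| = √(391.0² + 210.1²) = 443.9 Ω
∠Z = arctan(-210.1/391.0) = -28.25°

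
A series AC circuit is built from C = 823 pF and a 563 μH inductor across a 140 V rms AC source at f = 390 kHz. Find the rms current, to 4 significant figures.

158.4 mA

ω = 2πf = 2.45e+06 rad/s
X_L = ωL = 1380 Ω
X_C = 1/(ωC) = 495.9 Ω
Net reactance X = X_L − X_C = 883.7 Ω
Z = j883.7 Ω
|Z| = √(0² + 883.7²) = 883.7 Ω
I = V/|Z| = 140/883.7 = 158.4 mA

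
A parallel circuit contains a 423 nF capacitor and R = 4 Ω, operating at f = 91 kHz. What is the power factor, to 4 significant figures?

0.7187

ω = 2πf = 571800 rad/s
X_C = 1/(ωC) = 4.135 Ω
Parallel: admittances add. Y = 1/R + jωC
Y = (0.2500 + j0.2419) S
|Y| = 0.3478 S → |Z| = 1/|Y| = 2.875 Ω, ∠Z = −∠Y = -44.05°
cos φ = cos(-44.05°) = 0.7187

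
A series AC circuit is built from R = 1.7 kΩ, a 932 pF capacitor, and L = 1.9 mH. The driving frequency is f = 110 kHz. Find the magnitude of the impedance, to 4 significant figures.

ω = 2πf = 691200 rad/s
X_L = ωL = 1313 Ω
X_C = 1/(ωC) = 1552 Ω
Net reactance X = X_L − X_C = -239.2 Ω
Z = 1700 − j239.2 Ω
|Z| = √(1700² + 239.2²) = 1717 Ω

1717 Ω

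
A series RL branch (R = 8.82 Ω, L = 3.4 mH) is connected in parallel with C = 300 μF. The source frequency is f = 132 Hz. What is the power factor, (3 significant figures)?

ω = 2πf = 829.4 rad/s
X_L = ωL = 2.82 Ω
X_C = 1/(ωC) = 4.02 Ω
Branch 1 (R+jX_L): Z₁ = 8.82 + j2.82 Ω, |Z₁| = 9.26 Ω
Branch 2 (−jX_C): Z₂ = −j4.02 Ω
Parallel: Z = Z₁Z₂/(Z₁+Z₂), |Z| = 4.18 Ω, ∠Z = -64.5°
cos φ = cos(-64.5°) = 0.430

0.430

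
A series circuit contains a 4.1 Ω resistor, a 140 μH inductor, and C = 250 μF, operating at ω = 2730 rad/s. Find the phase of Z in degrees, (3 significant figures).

X_L = ωL = 0.382 Ω
X_C = 1/(ωC) = 1.47 Ω
Net reactance X = X_L − X_C = -1.08 Ω
Z = 4.10 − j1.08 Ω
|Z| = √(4.10² + 1.08²) = 4.24 Ω
∠Z = arctan(-1.08/4.10) = -14.8°

-14.8°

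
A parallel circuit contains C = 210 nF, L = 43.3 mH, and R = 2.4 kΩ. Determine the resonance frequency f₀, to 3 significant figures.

1.67 kHz

ω₀ = 1/√(LC) = 1/√(0.0433 × 2.1e-07) = 10490 rad/s
f₀ = ω₀/(2π) = 1.67 kHz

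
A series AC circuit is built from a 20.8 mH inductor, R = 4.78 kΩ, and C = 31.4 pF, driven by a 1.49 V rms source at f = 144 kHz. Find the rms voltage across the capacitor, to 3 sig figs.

ω = 2πf = 904800 rad/s
X_L = ωL = 18800 Ω
X_C = 1/(ωC) = 35200 Ω
Net reactance X = X_L − X_C = -16400 Ω
Z = 4780 − j16400 Ω
|Z| = √(4780² + 16400²) = 17100 Ω
I = V/|Z| = 87.3 μA
V_C = I·|Z_C| = 8.73e-05 × 35200 = 3.07 V

3.07 V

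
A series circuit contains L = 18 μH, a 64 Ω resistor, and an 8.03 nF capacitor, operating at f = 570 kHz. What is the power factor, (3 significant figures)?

0.907

ω = 2πf = 3.581e+06 rad/s
X_L = ωL = 64.5 Ω
X_C = 1/(ωC) = 34.8 Ω
Net reactance X = X_L − X_C = 29.7 Ω
Z = 64.0 + j29.7 Ω
|Z| = √(64.0² + 29.7²) = 70.6 Ω
∠Z = arctan(29.7/64.0) = 24.9°
cos φ = cos(24.9°) = 0.907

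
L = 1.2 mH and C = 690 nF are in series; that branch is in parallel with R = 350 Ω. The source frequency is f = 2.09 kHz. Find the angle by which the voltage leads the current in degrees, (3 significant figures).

-74.9°

ω = 2πf = 13130 rad/s
X_L = ωL = 15.8 Ω
X_C = 1/(ωC) = 110 Ω
Branch 1: Z₁ = R = 350 Ω
Branch 2 (series LC): Z₂ = j(X_L − X_C) = −j94.6 Ω
Parallel: Z = Z₁Z₂/(Z₁+Z₂), |Z| = 91.3 Ω, ∠Z = -74.9°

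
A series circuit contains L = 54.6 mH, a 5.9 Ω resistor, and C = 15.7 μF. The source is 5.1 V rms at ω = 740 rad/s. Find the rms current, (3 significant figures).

111 mA

X_L = ωL = 40.4 Ω
X_C = 1/(ωC) = 86.1 Ω
Net reactance X = X_L − X_C = -45.7 Ω
Z = 5.90 − j45.7 Ω
|Z| = √(5.90² + 45.7²) = 46.0 Ω
I = V/|Z| = 5.1/46.0 = 111 mA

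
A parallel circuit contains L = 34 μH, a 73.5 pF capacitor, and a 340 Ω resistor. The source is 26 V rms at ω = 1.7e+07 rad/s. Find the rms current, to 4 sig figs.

X_L = ωL = 578.0 Ω
X_C = 1/(ωC) = 800.3 Ω
Parallel: admittances add. Y = 1/R + 1/(jωL) + jωC
Y = (0.002941 − j0.0004806) S
|Y| = 0.002980 S → |Z| = 1/|Y| = 335.5 Ω, ∠Z = −∠Y = 9.280°
I = V/|Z| = 26/335.5 = 77.48 mA

77.48 mA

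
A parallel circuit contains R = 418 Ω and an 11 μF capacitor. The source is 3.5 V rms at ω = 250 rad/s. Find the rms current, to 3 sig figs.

12.8 mA

X_C = 1/(ωC) = 364 Ω
Parallel: admittances add. Y = 1/R + jωC
Y = (0.00239 + j0.00275) S
|Y| = 0.00364 S → |Z| = 1/|Y| = 274 Ω, ∠Z = −∠Y = -49.0°
I = V/|Z| = 3.5/274 = 12.8 mA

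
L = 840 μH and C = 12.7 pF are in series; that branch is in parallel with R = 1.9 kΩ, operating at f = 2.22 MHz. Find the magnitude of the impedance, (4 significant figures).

1813 Ω

ω = 2πf = 1.395e+07 rad/s
X_L = ωL = 11720 Ω
X_C = 1/(ωC) = 5645 Ω
Branch 1: Z₁ = R = 1900 Ω
Branch 2 (series LC): Z₂ = j(X_L − X_C) = j6072 Ω
Parallel: Z = Z₁Z₂/(Z₁+Z₂), |Z| = 1813 Ω, ∠Z = 17.38°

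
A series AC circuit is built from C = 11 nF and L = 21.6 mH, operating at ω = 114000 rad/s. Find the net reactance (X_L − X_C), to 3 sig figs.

X_L = ωL = 2460 Ω
X_C = 1/(ωC) = 797 Ω
X = 2460 − 797 = 1660 Ω

1660 Ω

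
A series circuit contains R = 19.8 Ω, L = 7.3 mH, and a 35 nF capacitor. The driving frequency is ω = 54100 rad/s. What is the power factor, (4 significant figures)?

0.1470

X_L = ωL = 394.9 Ω
X_C = 1/(ωC) = 528.1 Ω
Net reactance X = X_L − X_C = -133.2 Ω
Z = 19.80 − j133.2 Ω
|Z| = √(19.80² + 133.2²) = 134.7 Ω
∠Z = arctan(-133.2/19.80) = -81.54°
cos φ = cos(-81.54°) = 0.1470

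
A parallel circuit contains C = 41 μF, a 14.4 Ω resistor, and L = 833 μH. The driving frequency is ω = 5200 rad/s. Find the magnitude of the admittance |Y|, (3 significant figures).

X_L = ωL = 4.33 Ω
X_C = 1/(ωC) = 4.69 Ω
Parallel: admittances add. Y = 1/R + 1/(jωL) + jωC
Y = (0.0694 − j0.0177) S
|Y| = 0.0717 S → |Z| = 1/|Y| = 14.0 Ω, ∠Z = −∠Y = 14.3°

71.7 mS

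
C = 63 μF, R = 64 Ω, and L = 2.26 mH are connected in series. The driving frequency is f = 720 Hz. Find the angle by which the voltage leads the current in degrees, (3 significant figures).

ω = 2πf = 4524 rad/s
X_L = ωL = 10.2 Ω
X_C = 1/(ωC) = 3.51 Ω
Net reactance X = X_L − X_C = 6.72 Ω
Z = 64.0 + j6.72 Ω
|Z| = √(64.0² + 6.72²) = 64.4 Ω
∠Z = arctan(6.72/64.0) = 5.99°

5.99°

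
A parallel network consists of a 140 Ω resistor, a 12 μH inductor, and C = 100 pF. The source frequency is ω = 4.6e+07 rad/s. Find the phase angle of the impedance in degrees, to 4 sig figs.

X_L = ωL = 552.0 Ω
X_C = 1/(ωC) = 217.4 Ω
Parallel: admittances add. Y = 1/R + 1/(jωL) + jωC
Y = (0.007143 + j0.002788) S
|Y| = 0.007668 S → |Z| = 1/|Y| = 130.4 Ω, ∠Z = −∠Y = -21.32°

-21.32°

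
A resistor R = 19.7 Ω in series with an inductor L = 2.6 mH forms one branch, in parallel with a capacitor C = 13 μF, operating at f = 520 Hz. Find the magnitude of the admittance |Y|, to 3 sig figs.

ω = 2πf = 3267 rad/s
X_L = ωL = 8.49 Ω
X_C = 1/(ωC) = 23.5 Ω
Branch 1 (R+jX_L): Z₁ = 19.7 + j8.49 Ω, |Z₁| = 21.5 Ω
Branch 2 (−jX_C): Z₂ = −j23.5 Ω
Parallel: Z = Z₁Z₂/(Z₁+Z₂), |Z| = 20.4 Ω, ∠Z = -29.3°
|Y| = 1/|Z| = 49.1 mS

49.1 mS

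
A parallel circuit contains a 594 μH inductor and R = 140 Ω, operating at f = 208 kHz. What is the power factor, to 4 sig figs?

0.9841

ω = 2πf = 1.307e+06 rad/s
X_L = ωL = 776.3 Ω
Parallel: admittances add. Y = 1/R + 1/(jωL)
Y = (0.007143 − j0.001288) S
|Y| = 0.007258 S → |Z| = 1/|Y| = 137.8 Ω, ∠Z = −∠Y = 10.22°
cos φ = cos(10.22°) = 0.9841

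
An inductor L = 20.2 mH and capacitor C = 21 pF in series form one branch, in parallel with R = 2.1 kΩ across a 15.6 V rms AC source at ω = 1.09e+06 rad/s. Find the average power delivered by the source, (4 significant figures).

X_L = ωL = 22020 Ω
X_C = 1/(ωC) = 43690 Ω
Branch 1: Z₁ = R = 2100 Ω
Branch 2 (series LC): Z₂ = j(X_L − X_C) = −j21670 Ω
Parallel: Z = Z₁Z₂/(Z₁+Z₂), |Z| = 2090 Ω, ∠Z = -5.535°
I = V/|Z| = 7.463 mA
P = VI cos φ = 15.6 × 0.007463 × cos(-5.535°) = 115.9 mW

115.9 mW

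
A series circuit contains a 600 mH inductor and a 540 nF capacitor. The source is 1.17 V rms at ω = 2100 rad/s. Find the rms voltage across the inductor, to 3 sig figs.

3.90 V

X_L = ωL = 1260 Ω
X_C = 1/(ωC) = 882 Ω
Net reactance X = X_L − X_C = 378 Ω
Z = j378 Ω
|Z| = √(0² + 378²) = 378 Ω
I = V/|Z| = 3.09 mA
V_L = I·|Z_L| = 0.00309 × 1260 = 3.90 V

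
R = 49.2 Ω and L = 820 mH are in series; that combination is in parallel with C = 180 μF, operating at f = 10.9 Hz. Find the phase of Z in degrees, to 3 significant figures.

-14.3°

ω = 2πf = 68.49 rad/s
X_L = ωL = 56.2 Ω
X_C = 1/(ωC) = 81.1 Ω
Branch 1 (R+jX_L): Z₁ = 49.2 + j56.2 Ω, |Z₁| = 74.7 Ω
Branch 2 (−jX_C): Z₂ = −j81.1 Ω
Parallel: Z = Z₁Z₂/(Z₁+Z₂), |Z| = 110 Ω, ∠Z = -14.3°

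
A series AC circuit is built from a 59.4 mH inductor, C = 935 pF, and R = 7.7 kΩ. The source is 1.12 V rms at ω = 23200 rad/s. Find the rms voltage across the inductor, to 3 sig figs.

X_L = ωL = 1380 Ω
X_C = 1/(ωC) = 46100 Ω
Net reactance X = X_L − X_C = -44700 Ω
Z = 7700 − j44700 Ω
|Z| = √(7700² + 44700²) = 45400 Ω
I = V/|Z| = 24.7 μA
V_L = I·|Z_L| = 2.47e-05 × 1380 = 0.0340 V

0.0340 V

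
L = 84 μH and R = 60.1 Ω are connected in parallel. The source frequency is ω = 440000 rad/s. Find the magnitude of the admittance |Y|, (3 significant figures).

31.8 mS

X_L = ωL = 37.0 Ω
Parallel: admittances add. Y = 1/R + 1/(jωL)
Y = (0.0166 − j0.0271) S
|Y| = 0.0318 S → |Z| = 1/|Y| = 31.5 Ω, ∠Z = −∠Y = 58.4°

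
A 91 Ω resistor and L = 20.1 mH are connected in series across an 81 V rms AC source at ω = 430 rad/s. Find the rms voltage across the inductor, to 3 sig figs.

7.66 V

X_L = ωL = 8.64 Ω
Z = 91.0 + j8.64 Ω
|Z| = √(91.0² + 8.64²) = 91.4 Ω
I = V/|Z| = 886 mA
V_L = I·|Z_L| = 0.886 × 8.64 = 7.66 V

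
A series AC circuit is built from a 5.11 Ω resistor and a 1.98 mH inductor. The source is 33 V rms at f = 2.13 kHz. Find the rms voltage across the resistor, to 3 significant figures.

6.25 V

ω = 2πf = 13380 rad/s
X_L = ωL = 26.5 Ω
Z = 5.11 + j26.5 Ω
|Z| = √(5.11² + 26.5²) = 27.0 Ω
I = V/|Z| = 1.22 A
V_R = I·|Z_R| = 1.22 × 5.11 = 6.25 V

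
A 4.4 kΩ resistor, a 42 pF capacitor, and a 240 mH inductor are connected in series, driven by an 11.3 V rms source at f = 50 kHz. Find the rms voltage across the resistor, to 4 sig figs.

11.26 V

ω = 2πf = 314200 rad/s
X_L = ωL = 75400 Ω
X_C = 1/(ωC) = 75790 Ω
Net reactance X = X_L − X_C = -389.8 Ω
Z = 4400 − j389.8 Ω
|Z| = √(4400² + 389.8²) = 4417 Ω
I = V/|Z| = 2.558 mA
V_R = I·|Z_R| = 0.002558 × 4400 = 11.26 V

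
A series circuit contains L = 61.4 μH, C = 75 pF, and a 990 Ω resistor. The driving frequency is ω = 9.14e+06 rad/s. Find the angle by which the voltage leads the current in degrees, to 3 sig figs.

X_L = ωL = 561 Ω
X_C = 1/(ωC) = 1460 Ω
Net reactance X = X_L − X_C = -898 Ω
Z = 990 − j898 Ω
|Z| = √(990² + 898²) = 1340 Ω
∠Z = arctan(-898/990) = -42.2°

-42.2°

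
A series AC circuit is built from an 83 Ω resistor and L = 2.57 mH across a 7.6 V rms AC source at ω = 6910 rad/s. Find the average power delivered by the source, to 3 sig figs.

665 mW

X_L = ωL = 17.8 Ω
Z = 83.0 + j17.8 Ω
|Z| = √(83.0² + 17.8²) = 84.9 Ω
∠Z = arctan(17.8/83.0) = 12.1°
I = V/|Z| = 89.5 mA
P = VI cos φ = 7.6 × 0.0895 × cos(12.1°) = 665 mW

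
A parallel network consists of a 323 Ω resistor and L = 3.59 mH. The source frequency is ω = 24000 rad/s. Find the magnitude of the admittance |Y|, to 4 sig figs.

X_L = ωL = 86.16 Ω
Parallel: admittances add. Y = 1/R + 1/(jωL)
Y = (0.003096 − j0.01161) S
|Y| = 0.01201 S → |Z| = 1/|Y| = 83.25 Ω, ∠Z = −∠Y = 75.06°

12.01 mS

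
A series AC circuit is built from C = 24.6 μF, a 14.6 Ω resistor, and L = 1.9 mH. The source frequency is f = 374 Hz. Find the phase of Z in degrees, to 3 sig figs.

-41.3°

ω = 2πf = 2350 rad/s
X_L = ωL = 4.46 Ω
X_C = 1/(ωC) = 17.3 Ω
Net reactance X = X_L − X_C = -12.8 Ω
Z = 14.6 − j12.8 Ω
|Z| = √(14.6² + 12.8²) = 19.4 Ω
∠Z = arctan(-12.8/14.6) = -41.3°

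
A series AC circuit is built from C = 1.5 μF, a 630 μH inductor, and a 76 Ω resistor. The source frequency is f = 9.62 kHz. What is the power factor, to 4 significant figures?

ω = 2πf = 60440 rad/s
X_L = ωL = 38.08 Ω
X_C = 1/(ωC) = 11.03 Ω
Net reactance X = X_L − X_C = 27.05 Ω
Z = 76.00 + j27.05 Ω
|Z| = √(76.00² + 27.05²) = 80.67 Ω
∠Z = arctan(27.05/76.00) = 19.59°
cos φ = cos(19.59°) = 0.9421

0.9421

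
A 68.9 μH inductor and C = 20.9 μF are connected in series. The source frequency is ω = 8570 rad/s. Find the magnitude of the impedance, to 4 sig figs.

X_L = ωL = 0.5905 Ω
X_C = 1/(ωC) = 5.583 Ω
Net reactance X = X_L − X_C = -4.993 Ω
Z = − j4.993 Ω
|Z| = √(0² + 4.993²) = 4.993 Ω

4.993 Ω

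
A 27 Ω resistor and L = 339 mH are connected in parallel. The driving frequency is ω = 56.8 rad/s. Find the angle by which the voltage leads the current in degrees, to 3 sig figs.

X_L = ωL = 19.3 Ω
Parallel: admittances add. Y = 1/R + 1/(jωL)
Y = (0.0370 − j0.0519) S
|Y| = 0.0638 S → |Z| = 1/|Y| = 15.7 Ω, ∠Z = −∠Y = 54.5°

54.5°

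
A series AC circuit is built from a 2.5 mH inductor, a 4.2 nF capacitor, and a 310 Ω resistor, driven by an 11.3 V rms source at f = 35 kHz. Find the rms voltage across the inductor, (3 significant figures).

10.1 V

ω = 2πf = 219900 rad/s
X_L = ωL = 550 Ω
X_C = 1/(ωC) = 1080 Ω
Net reactance X = X_L − X_C = -533 Ω
Z = 310 − j533 Ω
|Z| = √(310² + 533²) = 617 Ω
I = V/|Z| = 18.3 mA
V_L = I·|Z_L| = 0.0183 × 550 = 10.1 V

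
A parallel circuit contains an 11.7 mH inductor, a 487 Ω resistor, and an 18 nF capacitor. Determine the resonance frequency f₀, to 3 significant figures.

11.0 kHz

ω₀ = 1/√(LC) = 1/√(0.0117 × 1.8e-08) = 68910 rad/s
f₀ = ω₀/(2π) = 11.0 kHz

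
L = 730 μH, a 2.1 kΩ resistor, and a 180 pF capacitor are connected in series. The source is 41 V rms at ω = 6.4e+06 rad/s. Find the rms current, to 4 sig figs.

X_L = ωL = 4672 Ω
X_C = 1/(ωC) = 868.1 Ω
Net reactance X = X_L − X_C = 3804 Ω
Z = 2100 + j3804 Ω
|Z| = √(2100² + 3804²) = 4345 Ω
I = V/|Z| = 41/4345 = 9.436 mA

9.436 mA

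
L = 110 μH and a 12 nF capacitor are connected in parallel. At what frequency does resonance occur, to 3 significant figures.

139 kHz

ω₀ = 1/√(LC) = 1/√(0.00011 × 1.2e-08) = 870400 rad/s
f₀ = ω₀/(2π) = 139 kHz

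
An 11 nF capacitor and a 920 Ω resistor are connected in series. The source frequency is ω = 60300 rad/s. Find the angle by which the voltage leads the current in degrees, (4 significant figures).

X_C = 1/(ωC) = 1508 Ω
Z = 920.0 − j1508 Ω
|Z| = √(920.0² + 1508²) = 1766 Ω
∠Z = arctan(-1508/920.0) = -58.61°

-58.61°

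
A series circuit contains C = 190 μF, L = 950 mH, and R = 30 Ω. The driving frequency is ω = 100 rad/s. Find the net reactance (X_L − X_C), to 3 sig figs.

X_L = ωL = 95.0 Ω
X_C = 1/(ωC) = 52.6 Ω
X = 95.0 − 52.6 = 42.4 Ω

42.4 Ω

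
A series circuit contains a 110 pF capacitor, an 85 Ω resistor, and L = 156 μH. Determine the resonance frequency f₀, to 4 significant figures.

1.215 MHz

ω₀ = 1/√(LC) = 1/√(0.000156 × 1.1e-10) = 7.634e+06 rad/s
f₀ = ω₀/(2π) = 1.215 MHz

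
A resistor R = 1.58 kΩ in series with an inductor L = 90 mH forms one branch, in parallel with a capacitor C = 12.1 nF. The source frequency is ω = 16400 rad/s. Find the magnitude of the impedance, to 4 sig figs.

X_L = ωL = 1476 Ω
X_C = 1/(ωC) = 5039 Ω
Branch 1 (R+jX_L): Z₁ = 1580 + j1476 Ω, |Z₁| = 2162 Ω
Branch 2 (−jX_C): Z₂ = −j5039 Ω
Parallel: Z = Z₁Z₂/(Z₁+Z₂), |Z| = 2795 Ω, ∠Z = 19.14°

2795 Ω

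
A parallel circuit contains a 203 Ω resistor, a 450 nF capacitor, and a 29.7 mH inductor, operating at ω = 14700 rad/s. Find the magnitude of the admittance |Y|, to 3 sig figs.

X_L = ωL = 437 Ω
X_C = 1/(ωC) = 151 Ω
Parallel: admittances add. Y = 1/R + 1/(jωL) + jωC
Y = (0.00493 + j0.00432) S
|Y| = 0.00656 S → |Z| = 1/|Y| = 153 Ω, ∠Z = −∠Y = -41.3°

6.56 mS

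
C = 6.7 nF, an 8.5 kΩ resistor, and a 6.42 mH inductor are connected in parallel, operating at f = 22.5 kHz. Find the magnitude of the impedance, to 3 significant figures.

ω = 2πf = 141400 rad/s
X_L = ωL = 908 Ω
X_C = 1/(ωC) = 1060 Ω
Parallel: admittances add. Y = 1/R + 1/(jωL) + jωC
Y = (0.000118 − j0.000155) S
|Y| = 0.000194 S → |Z| = 1/|Y| = 5150 Ω, ∠Z = −∠Y = 52.7°

5150 Ω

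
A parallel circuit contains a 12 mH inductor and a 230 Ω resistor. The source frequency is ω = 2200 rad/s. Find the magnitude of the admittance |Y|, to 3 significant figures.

X_L = ωL = 26.4 Ω
Parallel: admittances add. Y = 1/R + 1/(jωL)
Y = (0.00435 − j0.0379) S
|Y| = 0.0381 S → |Z| = 1/|Y| = 26.2 Ω, ∠Z = −∠Y = 83.5°

38.1 mS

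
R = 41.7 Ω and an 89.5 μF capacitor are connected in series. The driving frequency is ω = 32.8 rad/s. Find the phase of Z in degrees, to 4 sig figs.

-83.02°

X_C = 1/(ωC) = 340.6 Ω
Z = 41.70 − j340.6 Ω
|Z| = √(41.70² + 340.6²) = 343.2 Ω
∠Z = arctan(-340.6/41.70) = -83.02°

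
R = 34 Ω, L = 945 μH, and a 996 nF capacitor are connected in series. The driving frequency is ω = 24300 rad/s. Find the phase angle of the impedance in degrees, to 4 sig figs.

-28.36°

X_L = ωL = 22.96 Ω
X_C = 1/(ωC) = 41.32 Ω
Net reactance X = X_L − X_C = -18.35 Ω
Z = 34.00 − j18.35 Ω
|Z| = √(34.00² + 18.35²) = 38.64 Ω
∠Z = arctan(-18.35/34.00) = -28.36°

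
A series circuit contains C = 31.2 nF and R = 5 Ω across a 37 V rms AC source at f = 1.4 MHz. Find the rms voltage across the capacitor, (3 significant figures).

ω = 2πf = 8.796e+06 rad/s
X_C = 1/(ωC) = 3.64 Ω
Z = 5.00 − j3.64 Ω
|Z| = √(5.00² + 3.64²) = 6.19 Ω
I = V/|Z| = 5.98 A
V_C = I·|Z_C| = 5.98 × 3.64 = 21.8 V

21.8 V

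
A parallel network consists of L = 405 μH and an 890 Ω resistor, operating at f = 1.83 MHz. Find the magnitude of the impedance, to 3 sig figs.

874 Ω

ω = 2πf = 1.15e+07 rad/s
X_L = ωL = 4660 Ω
Parallel: admittances add. Y = 1/R + 1/(jωL)
Y = (0.00112 − j0.000215) S
|Y| = 0.00114 S → |Z| = 1/|Y| = 874 Ω, ∠Z = −∠Y = 10.8°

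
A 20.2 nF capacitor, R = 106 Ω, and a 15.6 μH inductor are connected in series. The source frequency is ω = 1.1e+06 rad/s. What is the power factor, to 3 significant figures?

0.967

X_L = ωL = 17.2 Ω
X_C = 1/(ωC) = 45.0 Ω
Net reactance X = X_L − X_C = -27.8 Ω
Z = 106 − j27.8 Ω
|Z| = √(106² + 27.8²) = 110 Ω
∠Z = arctan(-27.8/106) = -14.7°
cos φ = cos(-14.7°) = 0.967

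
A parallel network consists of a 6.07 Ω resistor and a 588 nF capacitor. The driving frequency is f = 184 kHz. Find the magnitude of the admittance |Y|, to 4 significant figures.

699.5 mS

ω = 2πf = 1.156e+06 rad/s
X_C = 1/(ωC) = 1.471 Ω
Parallel: admittances add. Y = 1/R + jωC
Y = (0.1647 + j0.6798) S
|Y| = 0.6995 S → |Z| = 1/|Y| = 1.430 Ω, ∠Z = −∠Y = -76.38°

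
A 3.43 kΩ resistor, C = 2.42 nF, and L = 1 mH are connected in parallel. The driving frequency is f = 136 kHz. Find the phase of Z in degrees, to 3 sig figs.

ω = 2πf = 854500 rad/s
X_L = ωL = 855 Ω
X_C = 1/(ωC) = 484 Ω
Parallel: admittances add. Y = 1/R + 1/(jωL) + jωC
Y = (0.000292 + j0.000898) S
|Y| = 0.000944 S → |Z| = 1/|Y| = 1060 Ω, ∠Z = −∠Y = -72.0°

-72.0°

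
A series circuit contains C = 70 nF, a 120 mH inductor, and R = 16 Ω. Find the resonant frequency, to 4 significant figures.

1.737 kHz

ω₀ = 1/√(LC) = 1/√(0.12 × 7e-08) = 10910 rad/s
f₀ = ω₀/(2π) = 1.737 kHz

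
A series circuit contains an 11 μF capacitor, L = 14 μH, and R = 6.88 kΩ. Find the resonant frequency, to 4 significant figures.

ω₀ = 1/√(LC) = 1/√(1.4e-05 × 1.1e-05) = 80580 rad/s
f₀ = ω₀/(2π) = 12.83 kHz

12.83 kHz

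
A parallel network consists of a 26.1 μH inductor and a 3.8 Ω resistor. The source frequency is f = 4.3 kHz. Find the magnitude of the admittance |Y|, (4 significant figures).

ω = 2πf = 27020 rad/s
X_L = ωL = 0.7052 Ω
Parallel: admittances add. Y = 1/R + 1/(jωL)
Y = (0.2632 − j1.418) S
|Y| = 1.442 S → |Z| = 1/|Y| = 0.6933 Ω, ∠Z = −∠Y = 79.49°

1.442 S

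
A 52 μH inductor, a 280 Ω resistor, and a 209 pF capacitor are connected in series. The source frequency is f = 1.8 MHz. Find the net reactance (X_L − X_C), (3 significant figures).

165 Ω

ω = 2πf = 1.131e+07 rad/s
X_L = ωL = 588 Ω
X_C = 1/(ωC) = 423 Ω
X = 588 − 423 = 165 Ω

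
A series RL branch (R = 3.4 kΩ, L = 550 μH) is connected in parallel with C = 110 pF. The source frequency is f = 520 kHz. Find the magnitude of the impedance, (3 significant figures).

3020 Ω

ω = 2πf = 3.267e+06 rad/s
X_L = ωL = 1800 Ω
X_C = 1/(ωC) = 2780 Ω
Branch 1 (R+jX_L): Z₁ = 3400 + j1800 Ω, |Z₁| = 3850 Ω
Branch 2 (−jX_C): Z₂ = −j2780 Ω
Parallel: Z = Z₁Z₂/(Z₁+Z₂), |Z| = 3020 Ω, ∠Z = -46.0°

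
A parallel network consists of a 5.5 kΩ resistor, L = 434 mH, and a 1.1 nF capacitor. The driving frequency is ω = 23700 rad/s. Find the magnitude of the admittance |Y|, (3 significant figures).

X_L = ωL = 10300 Ω
X_C = 1/(ωC) = 38400 Ω
Parallel: admittances add. Y = 1/R + 1/(jωL) + jωC
Y = (0.000182 − j7.12e-05) S
|Y| = 0.000195 S → |Z| = 1/|Y| = 5120 Ω, ∠Z = −∠Y = 21.4°

195 μS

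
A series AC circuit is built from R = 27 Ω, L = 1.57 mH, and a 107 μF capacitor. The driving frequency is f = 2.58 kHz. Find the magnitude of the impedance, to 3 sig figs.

ω = 2πf = 16210 rad/s
X_L = ωL = 25.5 Ω
X_C = 1/(ωC) = 0.577 Ω
Net reactance X = X_L − X_C = 24.9 Ω
Z = 27.0 + j24.9 Ω
|Z| = √(27.0² + 24.9²) = 36.7 Ω

36.7 Ω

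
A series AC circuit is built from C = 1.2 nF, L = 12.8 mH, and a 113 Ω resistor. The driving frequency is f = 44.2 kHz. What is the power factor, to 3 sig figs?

ω = 2πf = 277700 rad/s
X_L = ωL = 3550 Ω
X_C = 1/(ωC) = 3000 Ω
Net reactance X = X_L − X_C = 554 Ω
Z = 113 + j554 Ω
|Z| = √(113² + 554²) = 566 Ω
∠Z = arctan(554/113) = 78.5°
cos φ = cos(78.5°) = 0.200

0.200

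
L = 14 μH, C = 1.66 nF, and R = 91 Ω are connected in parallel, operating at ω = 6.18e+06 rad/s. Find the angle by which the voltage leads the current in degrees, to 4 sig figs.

X_L = ωL = 86.52 Ω
X_C = 1/(ωC) = 97.48 Ω
Parallel: admittances add. Y = 1/R + 1/(jωL) + jωC
Y = (0.01099 − j0.001299) S
|Y| = 0.01107 S → |Z| = 1/|Y| = 90.37 Ω, ∠Z = −∠Y = 6.743°

6.743°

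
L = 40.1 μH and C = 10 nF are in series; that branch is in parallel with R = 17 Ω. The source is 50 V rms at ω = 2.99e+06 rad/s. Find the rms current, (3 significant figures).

3.00 A

X_L = ωL = 120 Ω
X_C = 1/(ωC) = 33.4 Ω
Branch 1: Z₁ = R = 17.0 Ω
Branch 2 (series LC): Z₂ = j(X_L − X_C) = j86.5 Ω
Parallel: Z = Z₁Z₂/(Z₁+Z₂), |Z| = 16.7 Ω, ∠Z = 11.1°
I = V/|Z| = 50/16.7 = 3.00 A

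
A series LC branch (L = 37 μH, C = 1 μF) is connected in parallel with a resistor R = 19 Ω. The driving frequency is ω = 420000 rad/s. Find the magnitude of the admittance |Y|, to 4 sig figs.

92.44 mS

X_L = ωL = 15.54 Ω
X_C = 1/(ωC) = 2.381 Ω
Branch 1: Z₁ = R = 19.00 Ω
Branch 2 (series LC): Z₂ = j(X_L − X_C) = j13.16 Ω
Parallel: Z = Z₁Z₂/(Z₁+Z₂), |Z| = 10.82 Ω, ∠Z = 55.29°
|Y| = 1/|Z| = 92.44 mS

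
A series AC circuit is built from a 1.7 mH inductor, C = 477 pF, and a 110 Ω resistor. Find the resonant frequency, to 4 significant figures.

ω₀ = 1/√(LC) = 1/√(0.0017 × 4.77e-10) = 1.11e+06 rad/s
f₀ = ω₀/(2π) = 176.7 kHz

176.7 kHz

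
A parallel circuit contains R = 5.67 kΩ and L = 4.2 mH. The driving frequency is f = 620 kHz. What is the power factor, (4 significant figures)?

0.9449

ω = 2πf = 3.896e+06 rad/s
X_L = ωL = 16360 Ω
Parallel: admittances add. Y = 1/R + 1/(jωL)
Y = (0.0001764 − j6.112e-05) S
|Y| = 0.0001867 S → |Z| = 1/|Y| = 5357 Ω, ∠Z = −∠Y = 19.11°
cos φ = cos(19.11°) = 0.9449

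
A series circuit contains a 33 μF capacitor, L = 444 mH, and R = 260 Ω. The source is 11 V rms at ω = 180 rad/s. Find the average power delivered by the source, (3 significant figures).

X_L = ωL = 79.9 Ω
X_C = 1/(ωC) = 168 Ω
Net reactance X = X_L − X_C = -88.4 Ω
Z = 260 − j88.4 Ω
|Z| = √(260² + 88.4²) = 275 Ω
∠Z = arctan(-88.4/260) = -18.8°
I = V/|Z| = 40.1 mA
P = VI cos φ = 11 × 0.0401 × cos(-18.8°) = 417 mW

417 mW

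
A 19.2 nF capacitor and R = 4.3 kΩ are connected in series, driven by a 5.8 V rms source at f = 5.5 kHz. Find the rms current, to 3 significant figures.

ω = 2πf = 34560 rad/s
X_C = 1/(ωC) = 1510 Ω
Z = 4300 − j1510 Ω
|Z| = √(4300² + 1510²) = 4560 Ω
I = V/|Z| = 5.8/4560 = 1.27 mA

1.27 mA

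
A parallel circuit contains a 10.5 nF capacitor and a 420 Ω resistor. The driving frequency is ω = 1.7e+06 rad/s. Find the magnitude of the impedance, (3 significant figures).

55.5 Ω

X_C = 1/(ωC) = 56.0 Ω
Parallel: admittances add. Y = 1/R + jωC
Y = (0.00238 + j0.0178) S
|Y| = 0.0180 S → |Z| = 1/|Y| = 55.5 Ω, ∠Z = −∠Y = -82.4°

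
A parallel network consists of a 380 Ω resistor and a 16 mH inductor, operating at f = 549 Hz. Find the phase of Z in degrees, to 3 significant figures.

ω = 2πf = 3449 rad/s
X_L = ωL = 55.2 Ω
Parallel: admittances add. Y = 1/R + 1/(jωL)
Y = (0.00263 − j0.0181) S
|Y| = 0.0183 S → |Z| = 1/|Y| = 54.6 Ω, ∠Z = −∠Y = 81.7°

81.7°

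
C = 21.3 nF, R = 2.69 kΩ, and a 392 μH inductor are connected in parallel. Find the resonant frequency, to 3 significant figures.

ω₀ = 1/√(LC) = 1/√(0.000392 × 2.13e-08) = 346100 rad/s
f₀ = ω₀/(2π) = 55.1 kHz

55.1 kHz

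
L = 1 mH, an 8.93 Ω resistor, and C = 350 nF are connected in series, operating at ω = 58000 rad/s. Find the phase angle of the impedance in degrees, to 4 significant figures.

X_L = ωL = 58.00 Ω
X_C = 1/(ωC) = 49.26 Ω
Net reactance X = X_L − X_C = 8.739 Ω
Z = 8.930 + j8.739 Ω
|Z| = √(8.930² + 8.739²) = 12.49 Ω
∠Z = arctan(8.739/8.930) = 44.38°

44.38°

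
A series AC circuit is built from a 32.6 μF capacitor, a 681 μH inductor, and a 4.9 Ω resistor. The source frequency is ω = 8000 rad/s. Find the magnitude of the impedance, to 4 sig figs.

5.159 Ω

X_L = ωL = 5.448 Ω
X_C = 1/(ωC) = 3.834 Ω
Net reactance X = X_L − X_C = 1.614 Ω
Z = 4.900 + j1.614 Ω
|Z| = √(4.900² + 1.614²) = 5.159 Ω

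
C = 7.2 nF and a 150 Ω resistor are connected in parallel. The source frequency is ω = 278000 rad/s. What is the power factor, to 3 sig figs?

X_C = 1/(ωC) = 500 Ω
Parallel: admittances add. Y = 1/R + jωC
Y = (0.00667 + j0.00200) S
|Y| = 0.00696 S → |Z| = 1/|Y| = 144 Ω, ∠Z = −∠Y = -16.7°
cos φ = cos(-16.7°) = 0.958

0.958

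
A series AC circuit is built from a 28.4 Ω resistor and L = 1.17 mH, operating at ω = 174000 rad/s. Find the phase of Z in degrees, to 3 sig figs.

82.1°

X_L = ωL = 204 Ω
Z = 28.4 + j204 Ω
|Z| = √(28.4² + 204²) = 206 Ω
∠Z = arctan(204/28.4) = 82.1°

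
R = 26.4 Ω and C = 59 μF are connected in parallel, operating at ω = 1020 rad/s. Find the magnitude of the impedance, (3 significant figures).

14.1 Ω

X_C = 1/(ωC) = 16.6 Ω
Parallel: admittances add. Y = 1/R + jωC
Y = (0.0379 + j0.0602) S
|Y| = 0.0711 S → |Z| = 1/|Y| = 14.1 Ω, ∠Z = −∠Y = -57.8°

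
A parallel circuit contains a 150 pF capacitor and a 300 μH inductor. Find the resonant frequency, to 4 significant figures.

ω₀ = 1/√(LC) = 1/√(0.0003 × 1.5e-10) = 4.714e+06 rad/s
f₀ = ω₀/(2π) = 750.3 kHz

750.3 kHz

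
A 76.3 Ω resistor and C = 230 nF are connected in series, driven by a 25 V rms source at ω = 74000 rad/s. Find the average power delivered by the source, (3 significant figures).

X_C = 1/(ωC) = 58.8 Ω
Z = 76.3 − j58.8 Ω
|Z| = √(76.3² + 58.8²) = 96.3 Ω
∠Z = arctan(-58.8/76.3) = -37.6°
I = V/|Z| = 260 mA
P = VI cos φ = 25 × 0.260 × cos(-37.6°) = 5.14 W

5.14 W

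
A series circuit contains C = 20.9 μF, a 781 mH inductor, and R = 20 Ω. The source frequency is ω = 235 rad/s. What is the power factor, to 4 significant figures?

X_L = ωL = 183.5 Ω
X_C = 1/(ωC) = 203.6 Ω
Net reactance X = X_L − X_C = -20.07 Ω
Z = 20.00 − j20.07 Ω
|Z| = √(20.00² + 20.07²) = 28.33 Ω
∠Z = arctan(-20.07/20.00) = -45.10°
cos φ = cos(-45.10°) = 0.7059

0.7059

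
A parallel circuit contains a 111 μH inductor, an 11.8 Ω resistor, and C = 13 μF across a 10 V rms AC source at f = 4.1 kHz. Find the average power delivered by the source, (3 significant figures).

8.47 W

ω = 2πf = 25760 rad/s
X_L = ωL = 2.86 Ω
X_C = 1/(ωC) = 2.99 Ω
Parallel: admittances add. Y = 1/R + 1/(jωL) + jωC
Y = (0.0847 − j0.0148) S
|Y| = 0.0860 S → |Z| = 1/|Y| = 11.6 Ω, ∠Z = −∠Y = 9.92°
I = V/|Z| = 860 mA
P = VI cos φ = 10 × 0.860 × cos(9.92°) = 8.47 W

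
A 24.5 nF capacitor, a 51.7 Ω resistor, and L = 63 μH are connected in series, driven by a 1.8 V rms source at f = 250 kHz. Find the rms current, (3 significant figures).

ω = 2πf = 1.571e+06 rad/s
X_L = ωL = 99.0 Ω
X_C = 1/(ωC) = 26.0 Ω
Net reactance X = X_L − X_C = 73.0 Ω
Z = 51.7 + j73.0 Ω
|Z| = √(51.7² + 73.0²) = 89.4 Ω
I = V/|Z| = 1.8/89.4 = 20.1 mA

20.1 mA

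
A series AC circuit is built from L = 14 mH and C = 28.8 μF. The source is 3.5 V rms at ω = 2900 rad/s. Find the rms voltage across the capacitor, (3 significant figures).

X_L = ωL = 40.6 Ω
X_C = 1/(ωC) = 12.0 Ω
Net reactance X = X_L − X_C = 28.6 Ω
Z = j28.6 Ω
|Z| = √(0² + 28.6²) = 28.6 Ω
I = V/|Z| = 122 mA
V_C = I·|Z_C| = 0.122 × 12.0 = 1.46 V

1.46 V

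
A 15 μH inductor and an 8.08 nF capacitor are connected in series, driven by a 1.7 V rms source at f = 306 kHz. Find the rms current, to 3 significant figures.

47.8 mA

ω = 2πf = 1.923e+06 rad/s
X_L = ωL = 28.8 Ω
X_C = 1/(ωC) = 64.4 Ω
Net reactance X = X_L − X_C = -35.5 Ω
Z = − j35.5 Ω
|Z| = √(0² + 35.5²) = 35.5 Ω
I = V/|Z| = 1.7/35.5 = 47.8 mA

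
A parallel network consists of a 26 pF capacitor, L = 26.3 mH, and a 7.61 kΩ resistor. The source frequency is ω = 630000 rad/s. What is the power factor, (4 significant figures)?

0.9483

X_L = ωL = 16570 Ω
X_C = 1/(ωC) = 61050 Ω
Parallel: admittances add. Y = 1/R + 1/(jωL) + jωC
Y = (0.0001314 − j4.397e-05) S
|Y| = 0.0001386 S → |Z| = 1/|Y| = 7217 Ω, ∠Z = −∠Y = 18.50°
cos φ = cos(18.50°) = 0.9483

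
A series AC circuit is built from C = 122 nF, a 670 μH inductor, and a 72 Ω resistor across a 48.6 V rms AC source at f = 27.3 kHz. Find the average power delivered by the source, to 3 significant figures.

ω = 2πf = 171500 rad/s
X_L = ωL = 115 Ω
X_C = 1/(ωC) = 47.8 Ω
Net reactance X = X_L − X_C = 67.1 Ω
Z = 72.0 + j67.1 Ω
|Z| = √(72.0² + 67.1²) = 98.4 Ω
∠Z = arctan(67.1/72.0) = 43.0°
I = V/|Z| = 494 mA
P = VI cos φ = 48.6 × 0.494 × cos(43.0°) = 17.5 W

17.5 W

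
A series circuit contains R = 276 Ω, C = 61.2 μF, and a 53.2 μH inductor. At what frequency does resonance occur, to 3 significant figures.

ω₀ = 1/√(LC) = 1/√(5.32e-05 × 6.12e-05) = 17530 rad/s
f₀ = ω₀/(2π) = 2.79 kHz

2.79 kHz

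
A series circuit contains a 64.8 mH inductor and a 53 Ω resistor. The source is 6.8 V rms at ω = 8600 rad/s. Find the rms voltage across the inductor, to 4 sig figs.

X_L = ωL = 557.3 Ω
Z = 53.00 + j557.3 Ω
|Z| = √(53.00² + 557.3²) = 559.8 Ω
I = V/|Z| = 12.15 mA
V_L = I·|Z_L| = 0.01215 × 557.3 = 6.769 V

6.769 V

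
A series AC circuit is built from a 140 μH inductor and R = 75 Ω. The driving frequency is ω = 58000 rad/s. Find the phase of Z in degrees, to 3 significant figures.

6.18°

X_L = ωL = 8.12 Ω
Z = 75.0 + j8.12 Ω
|Z| = √(75.0² + 8.12²) = 75.4 Ω
∠Z = arctan(8.12/75.0) = 6.18°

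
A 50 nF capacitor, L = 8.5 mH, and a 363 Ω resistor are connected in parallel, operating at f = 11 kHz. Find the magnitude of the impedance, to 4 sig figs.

306.2 Ω

ω = 2πf = 69120 rad/s
X_L = ωL = 587.5 Ω
X_C = 1/(ωC) = 289.4 Ω
Parallel: admittances add. Y = 1/R + 1/(jωL) + jωC
Y = (0.002755 + j0.001754) S
|Y| = 0.003266 S → |Z| = 1/|Y| = 306.2 Ω, ∠Z = −∠Y = -32.48°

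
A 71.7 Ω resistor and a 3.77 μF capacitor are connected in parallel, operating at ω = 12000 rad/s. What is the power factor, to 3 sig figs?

X_C = 1/(ωC) = 22.1 Ω
Parallel: admittances add. Y = 1/R + jωC
Y = (0.0139 + j0.0452) S
|Y| = 0.0473 S → |Z| = 1/|Y| = 21.1 Ω, ∠Z = −∠Y = -72.9°
cos φ = cos(-72.9°) = 0.295

0.295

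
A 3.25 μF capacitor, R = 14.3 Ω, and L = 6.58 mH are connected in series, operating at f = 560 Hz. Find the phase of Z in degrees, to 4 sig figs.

-77.46°

ω = 2πf = 3519 rad/s
X_L = ωL = 23.15 Ω
X_C = 1/(ωC) = 87.45 Ω
Net reactance X = X_L − X_C = -64.30 Ω
Z = 14.30 − j64.30 Ω
|Z| = √(14.30² + 64.30²) = 65.87 Ω
∠Z = arctan(-64.30/14.30) = -77.46°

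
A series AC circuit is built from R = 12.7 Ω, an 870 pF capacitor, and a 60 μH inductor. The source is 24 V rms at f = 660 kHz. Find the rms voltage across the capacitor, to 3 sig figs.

214 V

ω = 2πf = 4.147e+06 rad/s
X_L = ωL = 249 Ω
X_C = 1/(ωC) = 277 Ω
Net reactance X = X_L − X_C = -28.4 Ω
Z = 12.7 − j28.4 Ω
|Z| = √(12.7² + 28.4²) = 31.1 Ω
I = V/|Z| = 772 mA
V_C = I·|Z_C| = 0.772 × 277 = 214 V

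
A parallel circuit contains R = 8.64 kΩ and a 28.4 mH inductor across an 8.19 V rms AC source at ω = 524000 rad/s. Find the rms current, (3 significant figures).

1.10 mA

X_L = ωL = 14900 Ω
Parallel: admittances add. Y = 1/R + 1/(jωL)
Y = (0.000116 − j6.72e-05) S
|Y| = 0.000134 S → |Z| = 1/|Y| = 7470 Ω, ∠Z = −∠Y = 30.1°
I = V/|Z| = 8.19/7470 = 1.10 mA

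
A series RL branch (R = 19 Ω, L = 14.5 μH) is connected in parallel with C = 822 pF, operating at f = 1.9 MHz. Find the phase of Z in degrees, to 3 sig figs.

ω = 2πf = 1.194e+07 rad/s
X_L = ωL = 173 Ω
X_C = 1/(ωC) = 102 Ω
Branch 1 (R+jX_L): Z₁ = 19.0 + j173 Ω, |Z₁| = 174 Ω
Branch 2 (−jX_C): Z₂ = −j102 Ω
Parallel: Z = Z₁Z₂/(Z₁+Z₂), |Z| = 241 Ω, ∠Z = -81.3°

-81.3°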